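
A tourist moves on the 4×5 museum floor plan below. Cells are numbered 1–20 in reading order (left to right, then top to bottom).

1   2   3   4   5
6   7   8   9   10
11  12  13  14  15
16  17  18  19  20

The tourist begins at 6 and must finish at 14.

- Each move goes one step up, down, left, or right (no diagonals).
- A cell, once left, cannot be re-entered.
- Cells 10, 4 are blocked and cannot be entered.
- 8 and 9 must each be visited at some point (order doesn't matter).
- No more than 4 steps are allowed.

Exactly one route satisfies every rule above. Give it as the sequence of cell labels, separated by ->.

6 -> 7 -> 8 -> 9 -> 14

The 4-move cap with required stops at 8, 9 leaves no slack for detours.
Route from 6: right 3 to 9, down 1 to 14 — 4 moves in all.
Check: all required cells visited; 4 ≤ 4 moves.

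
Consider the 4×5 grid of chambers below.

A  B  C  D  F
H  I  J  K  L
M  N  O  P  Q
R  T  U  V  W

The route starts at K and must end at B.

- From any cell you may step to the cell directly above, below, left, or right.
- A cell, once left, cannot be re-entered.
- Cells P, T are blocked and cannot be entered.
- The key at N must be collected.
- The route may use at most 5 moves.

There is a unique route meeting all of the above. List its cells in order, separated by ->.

K -> J -> O -> N -> I -> B

Any route must reach N and still end at B within 5 moves, so the order of the required stops is forced.
Route from K: left 1 to J, down 1 to O, left 1 to N, up 2 to B — 5 moves in all.
Check: all required cells visited; 5 ≤ 5 moves.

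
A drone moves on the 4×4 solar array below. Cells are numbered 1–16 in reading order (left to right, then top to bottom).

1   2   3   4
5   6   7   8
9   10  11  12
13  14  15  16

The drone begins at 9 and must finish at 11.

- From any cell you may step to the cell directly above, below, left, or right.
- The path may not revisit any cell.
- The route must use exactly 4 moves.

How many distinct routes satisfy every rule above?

6

Need simple routes of exactly 4 moves from 9 to 11 (Manhattan distance 2, so 1 moves are spent on a detour and 1 undoing it).
Enumerating: 9 5 6 10 11 | 9 5 6 7 11 | 9 13 14 10 11 | 9 13 14 15 11 | 9 10 6 7 11 | 9 10 14 15 11.
That gives 6 routes.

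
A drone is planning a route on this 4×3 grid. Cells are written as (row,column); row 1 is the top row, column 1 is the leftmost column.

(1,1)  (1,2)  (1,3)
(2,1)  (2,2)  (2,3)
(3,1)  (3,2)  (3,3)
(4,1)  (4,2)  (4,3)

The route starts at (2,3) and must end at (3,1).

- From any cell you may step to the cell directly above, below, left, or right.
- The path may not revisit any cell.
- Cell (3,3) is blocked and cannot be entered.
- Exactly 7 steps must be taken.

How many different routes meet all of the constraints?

Need simple routes of exactly 7 moves from (2,3) to (3,1) (Manhattan distance 3, so 2 moves are spent on a detour and 2 undoing it).
Enumerating: (2,3) (1,3) (1,2) (2,2) (3,2) (4,2) (4,1) (3,1) | (2,3) (1,3) (1,2) (1,1) (2,1) (2,2) (3,2) (3,1).
That gives 2 routes.

2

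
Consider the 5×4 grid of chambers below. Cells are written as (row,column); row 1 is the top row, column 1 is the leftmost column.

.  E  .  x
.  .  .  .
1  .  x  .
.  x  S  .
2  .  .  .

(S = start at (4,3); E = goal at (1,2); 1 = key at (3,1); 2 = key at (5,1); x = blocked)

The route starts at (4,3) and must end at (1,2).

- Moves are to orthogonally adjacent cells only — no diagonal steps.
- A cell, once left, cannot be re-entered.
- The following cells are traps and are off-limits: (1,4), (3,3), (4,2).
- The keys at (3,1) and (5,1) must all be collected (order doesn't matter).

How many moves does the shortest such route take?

Any route passes through (3,1) and (5,1) in some order between (4,3) and (1,2). Summing Manhattan distances along each leg and taking the cheapest ordering ((4,3) → (5,1) → (3,1) → (1,2)) gives a lower bound of 3 + 2 + 3 = 8 moves.
A route of 8 moves achieves this: (4,3) → (5,3) → (5,2) → (5,1) → (4,1) → (3,1) → (2,1) → (1,1) → (1,2).
Since 8 matches the lower bound, it is optimal.

8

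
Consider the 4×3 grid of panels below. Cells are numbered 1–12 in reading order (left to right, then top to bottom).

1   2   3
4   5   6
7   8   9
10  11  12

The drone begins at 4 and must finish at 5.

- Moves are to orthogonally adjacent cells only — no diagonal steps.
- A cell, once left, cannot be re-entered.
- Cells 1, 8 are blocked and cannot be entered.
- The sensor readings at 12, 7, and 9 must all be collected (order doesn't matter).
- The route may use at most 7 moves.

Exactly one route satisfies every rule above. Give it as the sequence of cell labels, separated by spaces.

4 7 10 11 12 9 6 5

The 7-move cap with required stops at 12, 7, 9 leaves no slack for detours.
Route from 4: 2× down (reaching 10), 2× right (reaching 12), 2× up (reaching 6), left to 5 — 7 moves in all.
Check: all required cells visited; 7 ≤ 7 moves.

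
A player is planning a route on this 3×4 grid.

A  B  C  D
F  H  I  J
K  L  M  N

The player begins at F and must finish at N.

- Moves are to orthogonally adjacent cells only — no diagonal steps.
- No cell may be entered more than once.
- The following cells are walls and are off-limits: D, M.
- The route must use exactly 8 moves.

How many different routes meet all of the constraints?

Need simple routes of exactly 8 moves from F to N (Manhattan distance 4, so 2 moves are spent on a detour and 2 undoing it).
Enumerating: F K L H B C I J N.
That gives 1 route.

1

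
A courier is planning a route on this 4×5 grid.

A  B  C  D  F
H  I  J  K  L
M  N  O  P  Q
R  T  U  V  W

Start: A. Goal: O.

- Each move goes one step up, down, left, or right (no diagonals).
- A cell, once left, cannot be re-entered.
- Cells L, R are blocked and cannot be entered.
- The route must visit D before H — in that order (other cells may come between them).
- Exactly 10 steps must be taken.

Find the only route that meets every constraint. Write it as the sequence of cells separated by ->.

The waypoints must appear in the order D, H, with no cell reused.
Route from A: right 3 to D, down 1 to K, left 3 to H, down 1 to M, right 2 to O — 10 moves in all.
Check: order respected (D at step 3, H at step 7); 10 moves as required.

A -> B -> C -> D -> K -> J -> I -> H -> M -> N -> O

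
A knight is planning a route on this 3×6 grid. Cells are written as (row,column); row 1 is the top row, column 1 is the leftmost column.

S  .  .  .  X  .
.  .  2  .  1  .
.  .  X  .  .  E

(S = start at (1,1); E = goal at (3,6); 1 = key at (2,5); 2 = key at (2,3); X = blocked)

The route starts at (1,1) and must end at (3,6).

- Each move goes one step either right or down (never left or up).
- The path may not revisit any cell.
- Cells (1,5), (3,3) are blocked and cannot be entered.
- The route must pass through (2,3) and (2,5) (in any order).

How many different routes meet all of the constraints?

A right/down-only route from (1,1) to (3,6) makes exactly 2 down-moves and 5 right-moves in some order.
With no other constraints that would be C(7,2) = 21 routes.
A monotone route can only reach the required cells in the order (2,3), (2,5), so split there and multiply the segment counts (each segment already excludes blocked cells): (1,1)→(2,3): 3; (2,3)→(2,5): 1; (2,5)→(3,6): 2; product = 6.
That gives 6 routes.

6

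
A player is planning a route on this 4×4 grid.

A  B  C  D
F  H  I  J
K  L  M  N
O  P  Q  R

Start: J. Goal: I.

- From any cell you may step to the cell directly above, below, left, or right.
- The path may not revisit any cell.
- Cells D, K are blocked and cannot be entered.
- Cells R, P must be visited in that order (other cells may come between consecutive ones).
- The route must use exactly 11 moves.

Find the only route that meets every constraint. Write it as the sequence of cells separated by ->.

J -> N -> R -> Q -> P -> L -> H -> F -> A -> B -> C -> I

The waypoints must appear in the order R, P, with no cell reused.
Route from J: 2× down (reaching R), 2× left (reaching P), 2× up (reaching H), left to F, up to A, 2× right (reaching C), down to I — 11 moves in all.
Check: order respected (R at step 2, P at step 4); 11 moves as required.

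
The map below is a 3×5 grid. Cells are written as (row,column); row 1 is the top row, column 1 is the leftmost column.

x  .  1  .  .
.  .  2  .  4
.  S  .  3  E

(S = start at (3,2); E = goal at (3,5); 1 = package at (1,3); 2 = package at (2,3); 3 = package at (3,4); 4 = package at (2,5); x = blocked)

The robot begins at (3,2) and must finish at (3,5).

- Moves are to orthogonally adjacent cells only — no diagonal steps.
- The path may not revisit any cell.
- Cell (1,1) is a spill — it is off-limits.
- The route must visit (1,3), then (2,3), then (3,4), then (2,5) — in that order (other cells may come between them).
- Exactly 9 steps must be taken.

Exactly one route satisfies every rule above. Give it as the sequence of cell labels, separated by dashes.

The waypoints must appear in the order (1,3), (2,3), (3,4), (2,5), with no cell reused.
Route from (3,2): up 2 to (1,2), right 1 to (1,3), down 2 to (3,3), right 1 to (3,4), up 1 to (2,4), right 1 to (2,5), down 1 to (3,5) — 9 moves in all.
Check: order respected (1 at step 3, 2 at step 4, 3 at step 6, 4 at step 8); 9 moves as required.

(3,2) - (2,2) - (1,2) - (1,3) - (2,3) - (3,3) - (3,4) - (2,4) - (2,5) - (3,5)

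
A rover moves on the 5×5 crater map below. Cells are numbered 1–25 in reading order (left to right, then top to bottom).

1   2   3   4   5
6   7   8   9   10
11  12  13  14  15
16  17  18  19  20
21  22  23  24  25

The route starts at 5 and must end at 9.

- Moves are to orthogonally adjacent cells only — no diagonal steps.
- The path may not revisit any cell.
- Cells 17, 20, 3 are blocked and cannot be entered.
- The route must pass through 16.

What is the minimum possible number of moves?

14

Any route passes through 16 somewhere between 5 and 9. Summing Manhattan distances along the two legs (5 → 16 → 9) gives a lower bound of 7 + 5 = 12 moves.
The shortest route satisfying every rule uses 14 moves: 5 → 10 → 15 → 14 → 19 → 24 → 23 → 22 → 21 → 16 → 11 → 6 → 7 → 8 → 9.
The bound of 12 isn't tight here; checking systematically, no route of length 12 through 13 satisfies every constraint, so 14 is the minimum.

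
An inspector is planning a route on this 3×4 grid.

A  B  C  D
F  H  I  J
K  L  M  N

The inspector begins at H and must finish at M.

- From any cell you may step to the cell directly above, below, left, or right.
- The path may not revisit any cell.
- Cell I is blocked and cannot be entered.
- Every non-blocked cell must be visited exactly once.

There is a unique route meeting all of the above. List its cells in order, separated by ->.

Need to visit all 11 open cells exactly once, starting at H and ending at M.
Route from H: down to L, left to K, 2× up (reaching A), 3× right (reaching D), 2× down (reaching N), left to M — 10 moves in all.
Check: all 11 open cells covered.

H -> L -> K -> F -> A -> B -> C -> D -> J -> N -> M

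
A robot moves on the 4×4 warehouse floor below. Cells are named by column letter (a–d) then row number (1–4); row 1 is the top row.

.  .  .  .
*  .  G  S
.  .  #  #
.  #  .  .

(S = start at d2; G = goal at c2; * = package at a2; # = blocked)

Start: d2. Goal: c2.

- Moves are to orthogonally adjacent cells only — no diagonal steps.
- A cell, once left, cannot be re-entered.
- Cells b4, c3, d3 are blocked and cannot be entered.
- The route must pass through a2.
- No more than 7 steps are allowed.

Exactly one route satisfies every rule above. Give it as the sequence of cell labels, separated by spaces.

The budget equals the shortest possible length, so every move has to be on a shortest route through the required cells.
Route from d2: up 1 to d1, left 3 to a1, down 1 to a2, right 2 to c2 — 7 moves in all.
Check: all required cells visited; 7 ≤ 7 moves.

d2 d1 c1 b1 a1 a2 b2 c2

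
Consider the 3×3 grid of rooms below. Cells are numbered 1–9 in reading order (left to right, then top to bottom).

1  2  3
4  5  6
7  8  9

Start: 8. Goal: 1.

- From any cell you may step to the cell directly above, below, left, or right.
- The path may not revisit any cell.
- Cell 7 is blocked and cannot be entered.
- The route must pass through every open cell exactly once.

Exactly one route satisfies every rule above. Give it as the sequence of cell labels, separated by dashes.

Need to visit all 8 open cells exactly once, starting at 8 and ending at 1.
Route from 8: right to 9, 2× up (reaching 3), left to 2, down to 5, left to 4, up to 1 — 7 moves in all.
Check: all 8 open cells covered.

8 - 9 - 6 - 3 - 2 - 5 - 4 - 1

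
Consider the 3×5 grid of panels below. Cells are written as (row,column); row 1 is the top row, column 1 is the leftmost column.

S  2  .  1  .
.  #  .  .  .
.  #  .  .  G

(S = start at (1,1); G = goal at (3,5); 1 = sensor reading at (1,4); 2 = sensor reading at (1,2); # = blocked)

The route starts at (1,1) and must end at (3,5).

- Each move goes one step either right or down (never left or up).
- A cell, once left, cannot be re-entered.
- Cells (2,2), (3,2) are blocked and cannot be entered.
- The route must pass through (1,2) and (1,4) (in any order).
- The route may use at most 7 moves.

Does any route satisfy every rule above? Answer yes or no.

yes

One route that works: (1,1) → (1,2) → (1,3) → (1,4) → (2,4) → (3,4) → (3,5).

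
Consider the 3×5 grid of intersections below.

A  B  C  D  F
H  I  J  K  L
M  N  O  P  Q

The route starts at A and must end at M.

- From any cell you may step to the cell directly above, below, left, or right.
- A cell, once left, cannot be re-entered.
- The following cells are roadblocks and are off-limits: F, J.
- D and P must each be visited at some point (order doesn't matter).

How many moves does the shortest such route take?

Any route passes through D and P in some order between A and M. Summing Manhattan distances along each leg and taking the cheapest ordering (A → D → P → M) gives a lower bound of 3 + 2 + 3 = 8 moves.
A route of 8 moves achieves this: A → B → C → D → K → P → O → N → M.
Since 8 matches the lower bound, it is optimal.

8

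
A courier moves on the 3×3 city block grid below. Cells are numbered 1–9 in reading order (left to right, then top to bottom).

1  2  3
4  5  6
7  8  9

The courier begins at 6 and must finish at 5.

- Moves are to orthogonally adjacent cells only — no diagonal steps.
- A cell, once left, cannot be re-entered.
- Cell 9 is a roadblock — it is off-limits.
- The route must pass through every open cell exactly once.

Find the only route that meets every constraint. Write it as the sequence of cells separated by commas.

Need to visit all 8 open cells exactly once, starting at 6 and ending at 5.
Cell 3 has only two open neighbours (6 and 2), so the path must pass straight through it: one of those is the cell it's entered from and the other is where it exits.
Route from 6: up 1 to 3, left 2 to 1, down 2 to 7, right 1 to 8, up 1 to 5 — 7 moves in all.
Check: all 8 open cells covered.

6, 3, 2, 1, 4, 7, 8, 5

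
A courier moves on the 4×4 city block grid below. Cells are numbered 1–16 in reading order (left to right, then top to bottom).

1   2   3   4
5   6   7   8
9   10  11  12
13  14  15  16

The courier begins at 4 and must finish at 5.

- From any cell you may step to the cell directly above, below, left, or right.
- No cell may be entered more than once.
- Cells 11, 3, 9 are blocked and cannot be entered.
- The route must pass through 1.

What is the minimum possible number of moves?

6

Any route passes through 1 somewhere between 4 and 5. Summing Manhattan distances along the two legs (4 → 1 → 5) gives a lower bound of 3 + 1 = 4 moves.
That bound ignores the blocked cells. Measuring each leg by the fewest moves that actually steer around them (4→1: 5; 1→5: 1) raises the lower bound to 6.
A route of 6 moves exists: 4 → 8 → 7 → 6 → 2 → 1 → 5.
Since 6 matches that lower bound, it is optimal.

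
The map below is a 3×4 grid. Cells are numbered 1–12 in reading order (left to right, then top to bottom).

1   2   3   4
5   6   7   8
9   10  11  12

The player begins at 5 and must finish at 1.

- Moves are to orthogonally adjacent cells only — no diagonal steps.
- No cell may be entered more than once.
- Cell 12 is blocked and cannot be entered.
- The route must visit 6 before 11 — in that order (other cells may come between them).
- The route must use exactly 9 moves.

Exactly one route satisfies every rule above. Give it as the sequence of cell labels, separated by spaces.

The waypoints must appear in the order 6, 11, with no cell reused.
Route from 5: right 1 to 6, down 1 to 10, right 1 to 11, up 1 to 7, right 1 to 8, up 1 to 4, left 3 to 1 — 9 moves in all.
Check: order respected (6 at step 1, 11 at step 3); 9 moves as required.

5 6 10 11 7 8 4 3 2 1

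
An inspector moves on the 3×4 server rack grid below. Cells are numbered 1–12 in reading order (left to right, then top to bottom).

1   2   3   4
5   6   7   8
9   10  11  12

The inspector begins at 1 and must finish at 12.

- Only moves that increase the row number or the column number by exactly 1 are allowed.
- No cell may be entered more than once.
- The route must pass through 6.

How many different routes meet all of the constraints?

A right/down-only route from 1 to 12 makes exactly 2 down-moves and 3 right-moves in some order.
With no other constraints that would be C(5,2) = 10 routes.
Split at 6 and multiply the segment counts: 1→6: 2; 6→12: 3; product = 6.
That gives 6 routes.

6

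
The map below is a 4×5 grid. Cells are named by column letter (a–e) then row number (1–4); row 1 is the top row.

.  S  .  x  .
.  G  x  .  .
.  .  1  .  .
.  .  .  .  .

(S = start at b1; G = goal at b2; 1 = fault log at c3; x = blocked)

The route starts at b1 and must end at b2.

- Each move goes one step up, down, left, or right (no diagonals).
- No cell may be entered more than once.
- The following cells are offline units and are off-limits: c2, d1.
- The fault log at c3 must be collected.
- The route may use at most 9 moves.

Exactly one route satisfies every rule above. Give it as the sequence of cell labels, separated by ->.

The 9-move cap with required stops at c3 leaves no slack for detours.
Route from b1: left to a1, 3× down (reaching a4), 2× right (reaching c4), up to c3, left to b3, up to b2 — 9 moves in all.
Check: all required cells visited; 9 ≤ 9 moves.

b1 -> a1 -> a2 -> a3 -> a4 -> b4 -> c4 -> c3 -> b3 -> b2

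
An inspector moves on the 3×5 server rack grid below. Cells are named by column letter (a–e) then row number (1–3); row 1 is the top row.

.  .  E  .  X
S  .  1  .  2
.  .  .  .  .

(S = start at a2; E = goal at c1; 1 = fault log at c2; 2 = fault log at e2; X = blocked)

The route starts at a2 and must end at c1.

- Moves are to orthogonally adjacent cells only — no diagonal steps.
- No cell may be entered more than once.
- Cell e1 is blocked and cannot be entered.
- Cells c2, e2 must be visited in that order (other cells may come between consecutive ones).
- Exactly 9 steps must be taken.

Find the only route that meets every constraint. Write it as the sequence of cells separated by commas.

a2, b2, c2, c3, d3, e3, e2, d2, d1, c1

The waypoints must appear in the order c2, e2, with no cell reused.
Route from a2: 2× right (reaching c2), down to c3, 2× right (reaching e3), up to e2, left to d2, up to d1, left to c1 — 9 moves in all.
Check: order respected (1 at step 2, 2 at step 6); 9 moves as required.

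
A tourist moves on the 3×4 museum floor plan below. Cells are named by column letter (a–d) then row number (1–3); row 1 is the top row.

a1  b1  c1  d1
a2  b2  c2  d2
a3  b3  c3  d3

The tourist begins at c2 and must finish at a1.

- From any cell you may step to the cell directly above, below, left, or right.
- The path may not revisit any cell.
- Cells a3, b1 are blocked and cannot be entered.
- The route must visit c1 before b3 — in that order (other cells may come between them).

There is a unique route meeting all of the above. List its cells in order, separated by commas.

The waypoints must appear in the order c1, b3, with no cell reused.
Route from c2: up to c1, right to d1, 2× down (reaching d3), 2× left (reaching b3), up to b2, left to a2, up to a1 — 9 moves in all.
Check: order respected (c1 at step 1, b3 at step 6).

c2, c1, d1, d2, d3, c3, b3, b2, a2, a1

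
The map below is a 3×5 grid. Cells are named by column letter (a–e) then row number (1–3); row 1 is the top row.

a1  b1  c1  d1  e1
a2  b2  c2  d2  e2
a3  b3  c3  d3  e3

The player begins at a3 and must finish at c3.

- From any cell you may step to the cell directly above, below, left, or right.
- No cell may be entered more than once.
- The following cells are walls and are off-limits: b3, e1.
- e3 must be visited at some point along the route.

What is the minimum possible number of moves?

Any route passes through e3 somewhere between a3 and c3. Summing Manhattan distances along the two legs (a3 → e3 → c3) gives a lower bound of 4 + 2 = 6 moves.
That bound ignores the blocked cells. Measuring each leg by the fewest moves that actually steer around them (a3→e3: 6; e3→c3: 2) raises the lower bound to 8.
A route of 8 moves exists: a3 → a2 → b2 → c2 → d2 → e2 → e3 → d3 → c3.
Since 8 matches that lower bound, it is optimal.

8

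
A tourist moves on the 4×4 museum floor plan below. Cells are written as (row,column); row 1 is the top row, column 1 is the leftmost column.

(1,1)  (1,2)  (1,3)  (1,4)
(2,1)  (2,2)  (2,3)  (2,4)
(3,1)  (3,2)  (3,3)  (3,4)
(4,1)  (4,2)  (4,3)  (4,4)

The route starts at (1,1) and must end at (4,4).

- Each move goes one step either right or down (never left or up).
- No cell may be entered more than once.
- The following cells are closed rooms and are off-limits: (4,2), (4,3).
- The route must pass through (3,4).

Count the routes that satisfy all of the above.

10

A right/down-only route from (1,1) to (4,4) makes exactly 3 down-moves and 3 right-moves in some order.
With no other constraints that would be C(6,3) = 20 routes.
Split at (3,4) and multiply the segment counts (each segment already excludes blocked cells): (1,1)→(3,4): 10; (3,4)→(4,4): 1; product = 10.
That gives 10 routes.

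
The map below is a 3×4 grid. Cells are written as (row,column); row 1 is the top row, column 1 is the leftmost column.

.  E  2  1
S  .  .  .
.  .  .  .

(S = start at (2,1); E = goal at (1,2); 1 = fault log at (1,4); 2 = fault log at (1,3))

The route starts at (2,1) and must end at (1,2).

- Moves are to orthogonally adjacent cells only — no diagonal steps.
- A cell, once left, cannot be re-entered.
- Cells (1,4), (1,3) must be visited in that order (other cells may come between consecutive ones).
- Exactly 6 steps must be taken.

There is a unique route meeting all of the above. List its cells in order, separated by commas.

The waypoints must appear in the order (1,4), (1,3), with no cell reused.
Route from (2,1): 3× right (reaching (2,4)), up to (1,4), 2× left (reaching (1,2)) — 6 moves in all.
Check: order respected (1 at step 4, 2 at step 5); 6 moves as required.

(2,1), (2,2), (2,3), (2,4), (1,4), (1,3), (1,2)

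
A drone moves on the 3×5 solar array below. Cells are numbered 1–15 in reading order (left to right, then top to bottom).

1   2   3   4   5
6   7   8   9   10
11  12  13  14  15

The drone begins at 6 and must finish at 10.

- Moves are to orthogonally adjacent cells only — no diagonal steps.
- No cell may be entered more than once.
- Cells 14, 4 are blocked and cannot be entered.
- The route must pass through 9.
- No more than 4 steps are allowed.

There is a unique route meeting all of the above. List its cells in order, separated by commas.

The 4-move cap with required stops at 9 leaves no slack for detours.
Route from 6: right 4 to 10 — 4 moves in all.
Check: all required cells visited; 4 ≤ 4 moves.

6, 7, 8, 9, 10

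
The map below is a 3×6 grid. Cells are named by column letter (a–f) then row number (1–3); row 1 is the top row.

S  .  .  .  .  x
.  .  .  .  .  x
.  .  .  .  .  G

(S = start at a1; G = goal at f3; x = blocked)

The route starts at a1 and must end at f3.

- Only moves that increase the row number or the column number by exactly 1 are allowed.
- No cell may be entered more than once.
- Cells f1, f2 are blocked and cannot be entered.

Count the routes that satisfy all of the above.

15

A right/down-only route from a1 to f3 makes exactly 2 down-moves and 5 right-moves in some order.
With no other constraints that would be C(7,2) = 21 routes.
Subtract routes through each blocked cell (inclusion–exclusion for overlaps): − through f1: 1 − through f2: 6 + through f1&f2: 1 → 15.
That gives 15 routes.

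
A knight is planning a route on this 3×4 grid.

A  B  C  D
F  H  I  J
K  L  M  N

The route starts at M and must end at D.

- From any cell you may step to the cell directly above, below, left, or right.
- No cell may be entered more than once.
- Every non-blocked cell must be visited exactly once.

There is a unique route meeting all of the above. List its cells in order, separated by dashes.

Need to visit all 12 open cells exactly once, starting at M and ending at D.
Cell K has only two open neighbours (F and L), so the path must pass straight through it: one of those is the cell it's entered from and the other is where it exits.
Route from M: right to N, up to J, 2× left (reaching H), down to L, left to K, 2× up (reaching A), 3× right (reaching D) — 11 moves in all.
Check: all 12 open cells covered.

M - N - J - I - H - L - K - F - A - B - C - D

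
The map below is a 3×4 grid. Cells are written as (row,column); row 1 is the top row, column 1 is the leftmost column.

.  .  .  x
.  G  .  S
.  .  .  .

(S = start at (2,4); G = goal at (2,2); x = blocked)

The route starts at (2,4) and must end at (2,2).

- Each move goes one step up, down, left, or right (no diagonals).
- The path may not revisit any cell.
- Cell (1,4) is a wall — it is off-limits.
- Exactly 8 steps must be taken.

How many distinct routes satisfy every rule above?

Need simple routes of exactly 8 moves from (2,4) to (2,2) (Manhattan distance 2, so 3 moves are spent on a detour and 3 undoing it).
Enumerating: (2,4) (3,4) (3,3) (2,3) (1,3) (1,2) (1,1) (2,1) (2,2) | (2,4) (3,4) (3,3) (3,2) (3,1) (2,1) (1,1) (1,2) (2,2) | (2,4) (2,3) (1,3) (1,2) (1,1) (2,1) (3,1) (3,2) (2,2) | (2,4) (2,3) (3,3) (3,2) (3,1) (2,1) (1,1) (1,2) (2,2).
That gives 4 routes.

4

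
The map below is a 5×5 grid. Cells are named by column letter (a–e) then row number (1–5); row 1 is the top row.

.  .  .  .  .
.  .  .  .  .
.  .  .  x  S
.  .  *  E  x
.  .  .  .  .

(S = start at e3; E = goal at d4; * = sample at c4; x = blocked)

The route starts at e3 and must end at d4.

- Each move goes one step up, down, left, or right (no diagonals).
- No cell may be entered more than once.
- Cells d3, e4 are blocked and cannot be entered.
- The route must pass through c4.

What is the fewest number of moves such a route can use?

Any route passes through c4 somewhere between e3 and d4. Summing Manhattan distances along the two legs (e3 → c4 → d4) gives a lower bound of 3 + 1 = 4 moves.
That bound ignores the blocked cells. Measuring each leg by the fewest moves that actually steer around them (e3→c4: 5; c4→d4: 1) raises the lower bound to 6.
A route of 6 moves exists: e3 → e2 → d2 → c2 → c3 → c4 → d4.
Since 6 matches that lower bound, it is optimal.

6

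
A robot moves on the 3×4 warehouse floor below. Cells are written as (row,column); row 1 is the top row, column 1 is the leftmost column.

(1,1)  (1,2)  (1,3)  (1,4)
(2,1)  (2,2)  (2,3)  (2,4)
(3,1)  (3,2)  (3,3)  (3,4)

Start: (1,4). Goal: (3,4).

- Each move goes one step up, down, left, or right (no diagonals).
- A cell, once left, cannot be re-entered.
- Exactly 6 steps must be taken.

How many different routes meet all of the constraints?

Need simple routes of exactly 6 moves from (1,4) to (3,4) (Manhattan distance 2, so 2 moves are spent on a detour and 2 undoing it).
Enumerating: (1,4) (2,4) (2,3) (2,2) (3,2) (3,3) (3,4) | (1,4) (1,3) (2,3) (2,2) (3,2) (3,3) (3,4) | (1,4) (1,3) (1,2) (2,2) (3,2) (3,3) (3,4) | (1,4) (1,3) (1,2) (2,2) (2,3) (3,3) (3,4) | (1,4) (1,3) (1,2) (2,2) (2,3) (2,4) (3,4).
That gives 5 routes.

5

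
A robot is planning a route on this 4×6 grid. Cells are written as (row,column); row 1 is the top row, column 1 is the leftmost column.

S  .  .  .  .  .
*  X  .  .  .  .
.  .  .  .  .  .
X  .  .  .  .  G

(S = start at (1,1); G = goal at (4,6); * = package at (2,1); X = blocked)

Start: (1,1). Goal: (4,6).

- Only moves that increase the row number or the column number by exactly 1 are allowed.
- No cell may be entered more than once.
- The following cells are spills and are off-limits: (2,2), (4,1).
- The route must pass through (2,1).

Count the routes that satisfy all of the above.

A right/down-only route from (1,1) to (4,6) makes exactly 3 down-moves and 5 right-moves in some order.
With no other constraints that would be C(8,3) = 56 routes.
Split at (2,1) and multiply the segment counts (each segment already excludes blocked cells): (1,1)→(2,1): 1; (2,1)→(4,6): 5; product = 5.
That gives 5 routes.

5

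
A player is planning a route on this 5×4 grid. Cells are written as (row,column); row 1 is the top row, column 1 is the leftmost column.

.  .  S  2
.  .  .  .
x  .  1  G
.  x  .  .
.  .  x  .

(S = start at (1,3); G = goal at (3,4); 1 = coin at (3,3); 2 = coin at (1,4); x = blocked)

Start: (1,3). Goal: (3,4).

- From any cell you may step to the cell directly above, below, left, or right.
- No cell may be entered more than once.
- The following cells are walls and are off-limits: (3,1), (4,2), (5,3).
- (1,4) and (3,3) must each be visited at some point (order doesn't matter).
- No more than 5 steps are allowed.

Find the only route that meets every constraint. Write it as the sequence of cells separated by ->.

Any route must reach (1,4) and (3,3) and still end at (3,4) within 5 moves, so the order of the required stops is forced.
Route from (1,3): right to (1,4), down to (2,4), left to (2,3), down to (3,3), right to (3,4) — 5 moves in all.
Check: all required cells visited; 5 ≤ 5 moves.

(1,3) -> (1,4) -> (2,4) -> (2,3) -> (3,3) -> (3,4)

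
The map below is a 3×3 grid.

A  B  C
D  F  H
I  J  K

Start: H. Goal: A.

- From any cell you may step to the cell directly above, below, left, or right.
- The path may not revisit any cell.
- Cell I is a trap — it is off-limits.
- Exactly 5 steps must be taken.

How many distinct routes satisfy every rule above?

3

Need simple routes of exactly 5 moves from H to A (Manhattan distance 3, so 1 moves are spent on a detour and 1 undoing it).
Enumerating: H C B F D A | H K J F B A | H K J F D A.
That gives 3 routes.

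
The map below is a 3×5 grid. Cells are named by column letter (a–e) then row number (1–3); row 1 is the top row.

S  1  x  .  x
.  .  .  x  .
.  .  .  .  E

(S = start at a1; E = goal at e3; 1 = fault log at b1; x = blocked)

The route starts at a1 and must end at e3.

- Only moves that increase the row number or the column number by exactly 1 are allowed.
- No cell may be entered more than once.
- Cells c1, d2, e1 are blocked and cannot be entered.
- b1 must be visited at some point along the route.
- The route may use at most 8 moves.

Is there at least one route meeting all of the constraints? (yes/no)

One route that works: a1 → b1 → b2 → b3 → c3 → d3 → e3.

yes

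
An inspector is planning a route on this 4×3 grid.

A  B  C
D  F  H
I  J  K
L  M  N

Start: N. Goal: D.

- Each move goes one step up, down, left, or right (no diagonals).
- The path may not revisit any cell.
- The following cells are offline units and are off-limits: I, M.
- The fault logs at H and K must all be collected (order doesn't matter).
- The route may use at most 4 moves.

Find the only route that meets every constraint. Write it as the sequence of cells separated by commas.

Any route must reach H and K and still end at D within 4 moves, so the order of the required stops is forced.
Route from N: up 2 to H, left 2 to D — 4 moves in all.
Check: all required cells visited; 4 ≤ 4 moves.

N, K, H, F, D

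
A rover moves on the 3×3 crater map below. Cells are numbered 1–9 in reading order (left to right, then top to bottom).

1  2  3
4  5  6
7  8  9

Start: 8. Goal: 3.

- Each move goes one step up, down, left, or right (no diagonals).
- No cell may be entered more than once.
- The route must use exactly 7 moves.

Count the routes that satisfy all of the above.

2

Need simple routes of exactly 7 moves from 8 to 3 (Manhattan distance 3, so 2 moves are spent on a detour and 2 undoing it).
Enumerating: 8 7 4 1 2 5 6 3 | 8 9 6 5 4 1 2 3.
That gives 2 routes.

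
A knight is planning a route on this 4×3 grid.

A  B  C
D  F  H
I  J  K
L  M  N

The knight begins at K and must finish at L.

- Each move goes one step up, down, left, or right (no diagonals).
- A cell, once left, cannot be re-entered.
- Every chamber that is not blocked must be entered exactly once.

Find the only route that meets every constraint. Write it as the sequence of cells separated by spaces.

K N M J F H C B A D I L

Need to visit all 12 open cells exactly once, starting at K and ending at L.
Cell A has only two open neighbours (D and B), so the path must pass straight through it: one of those is the cell it's entered from and the other is where it exits.
Route from K: down to N, left to M, 2× up (reaching F), right to H, up to C, 2× left (reaching A), 3× down (reaching L) — 11 moves in all.
Check: all 12 open cells covered.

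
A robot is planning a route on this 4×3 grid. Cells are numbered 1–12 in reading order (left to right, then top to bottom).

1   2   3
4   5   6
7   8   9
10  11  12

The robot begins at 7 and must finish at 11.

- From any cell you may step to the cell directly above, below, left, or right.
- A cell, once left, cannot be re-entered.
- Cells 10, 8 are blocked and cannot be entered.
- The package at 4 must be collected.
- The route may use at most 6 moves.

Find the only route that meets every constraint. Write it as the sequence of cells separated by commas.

The budget equals the shortest possible length, so every move has to be on a shortest route through the required cells.
Route from 7: up to 4, 2× right (reaching 6), 2× down (reaching 12), left to 11 — 6 moves in all.
Check: all required cells visited; 6 ≤ 6 moves.

7, 4, 5, 6, 9, 12, 11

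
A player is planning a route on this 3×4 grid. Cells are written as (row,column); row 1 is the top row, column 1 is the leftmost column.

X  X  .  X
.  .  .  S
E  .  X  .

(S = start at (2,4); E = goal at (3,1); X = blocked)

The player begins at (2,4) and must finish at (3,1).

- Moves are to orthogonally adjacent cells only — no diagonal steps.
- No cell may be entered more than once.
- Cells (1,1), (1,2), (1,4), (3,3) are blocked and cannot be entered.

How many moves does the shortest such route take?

The Manhattan distance from (2,4) to (3,1) is |2−3| + |4−1| = 4, so at least 4 moves are needed.
A route of 4 moves achieves this: (2,4) → (2,3) → (2,2) → (3,2) → (3,1).
Since 4 matches the lower bound, it is optimal.

4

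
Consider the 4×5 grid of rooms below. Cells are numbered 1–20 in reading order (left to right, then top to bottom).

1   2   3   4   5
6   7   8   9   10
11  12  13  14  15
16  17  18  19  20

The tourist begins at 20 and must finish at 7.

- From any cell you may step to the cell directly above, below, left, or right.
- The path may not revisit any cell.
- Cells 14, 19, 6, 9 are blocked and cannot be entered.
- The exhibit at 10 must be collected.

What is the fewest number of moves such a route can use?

7

Any route passes through 10 somewhere between 20 and 7. Summing Manhattan distances along the two legs (20 → 10 → 7) gives a lower bound of 2 + 3 = 5 moves.
That bound ignores the blocked cells. Measuring each leg by the fewest moves that actually steer around them (20→10: 2; 10→7: 5) raises the lower bound to 7.
A route of 7 moves exists: 20 → 15 → 10 → 5 → 4 → 3 → 8 → 7.
Since 7 matches that lower bound, it is optimal.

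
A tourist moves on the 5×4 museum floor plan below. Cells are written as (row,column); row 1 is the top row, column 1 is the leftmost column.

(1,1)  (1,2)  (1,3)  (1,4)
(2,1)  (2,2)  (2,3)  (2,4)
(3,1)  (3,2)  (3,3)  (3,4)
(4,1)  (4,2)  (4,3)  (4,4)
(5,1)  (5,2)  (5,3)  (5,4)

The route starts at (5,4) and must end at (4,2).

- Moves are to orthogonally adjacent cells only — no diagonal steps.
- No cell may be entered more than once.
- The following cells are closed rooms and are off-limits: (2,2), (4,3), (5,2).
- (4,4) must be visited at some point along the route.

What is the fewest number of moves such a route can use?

Any route passes through (4,4) somewhere between (5,4) and (4,2). Summing Manhattan distances along the two legs ((5,4) → (4,4) → (4,2)) gives a lower bound of 1 + 2 = 3 moves.
That bound ignores the blocked cells. Measuring each leg by the fewest moves that actually steer around them ((5,4)→(4,4): 1; (4,4)→(4,2): 4) raises the lower bound to 5.
A route of 5 moves exists: (5,4) → (4,4) → (3,4) → (3,3) → (3,2) → (4,2).
Since 5 matches that lower bound, it is optimal.

5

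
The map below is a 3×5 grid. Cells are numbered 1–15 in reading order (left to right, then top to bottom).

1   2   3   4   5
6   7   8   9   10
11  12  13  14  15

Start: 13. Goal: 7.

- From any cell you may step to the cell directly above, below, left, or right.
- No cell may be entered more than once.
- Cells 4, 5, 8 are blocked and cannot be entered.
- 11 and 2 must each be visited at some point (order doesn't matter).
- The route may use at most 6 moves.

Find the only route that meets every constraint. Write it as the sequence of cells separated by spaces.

13 12 11 6 1 2 7

The 6-move cap with required stops at 11, 2 leaves no slack for detours.
Route from 13: 2× left (reaching 11), 2× up (reaching 1), right to 2, down to 7 — 6 moves in all.
Check: all required cells visited; 6 ≤ 6 moves.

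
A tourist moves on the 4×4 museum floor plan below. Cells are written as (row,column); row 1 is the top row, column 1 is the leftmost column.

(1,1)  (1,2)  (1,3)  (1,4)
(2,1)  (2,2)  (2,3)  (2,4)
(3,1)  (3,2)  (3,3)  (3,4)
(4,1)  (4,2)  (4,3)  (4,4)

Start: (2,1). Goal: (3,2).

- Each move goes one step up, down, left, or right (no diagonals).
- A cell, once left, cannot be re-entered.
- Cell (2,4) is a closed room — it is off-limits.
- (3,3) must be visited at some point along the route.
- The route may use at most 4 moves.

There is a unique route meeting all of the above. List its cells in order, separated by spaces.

The budget equals the shortest possible length, so every move has to be on a shortest route through the required cells.
Route from (2,1): 2× right (reaching (2,3)), down to (3,3), left to (3,2) — 4 moves in all.
Check: all required cells visited; 4 ≤ 4 moves.

(2,1) (2,2) (2,3) (3,3) (3,2)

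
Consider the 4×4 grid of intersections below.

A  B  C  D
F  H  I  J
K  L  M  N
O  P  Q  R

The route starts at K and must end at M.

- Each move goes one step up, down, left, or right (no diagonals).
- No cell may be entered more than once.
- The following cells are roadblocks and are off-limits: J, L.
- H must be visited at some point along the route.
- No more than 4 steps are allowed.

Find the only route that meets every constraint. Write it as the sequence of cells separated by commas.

The 4-move cap with required stops at H leaves no slack for detours.
Route from K: up to F, 2× right (reaching I), down to M — 4 moves in all.
Check: all required cells visited; 4 ≤ 4 moves.

K, F, H, I, M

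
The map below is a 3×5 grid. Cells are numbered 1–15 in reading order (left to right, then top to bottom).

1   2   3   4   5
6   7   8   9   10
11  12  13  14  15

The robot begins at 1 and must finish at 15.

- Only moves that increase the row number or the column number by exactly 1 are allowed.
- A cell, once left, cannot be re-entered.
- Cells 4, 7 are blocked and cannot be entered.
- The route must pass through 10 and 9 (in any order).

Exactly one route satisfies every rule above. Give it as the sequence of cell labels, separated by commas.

Moves only go right or down, so the column and row indices never decrease.
Route from 1: 2× right (reaching 3), down to 8, 2× right (reaching 10), down to 15 — 6 moves in all.
Check: all required cells visited.

1, 2, 3, 8, 9, 10, 15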